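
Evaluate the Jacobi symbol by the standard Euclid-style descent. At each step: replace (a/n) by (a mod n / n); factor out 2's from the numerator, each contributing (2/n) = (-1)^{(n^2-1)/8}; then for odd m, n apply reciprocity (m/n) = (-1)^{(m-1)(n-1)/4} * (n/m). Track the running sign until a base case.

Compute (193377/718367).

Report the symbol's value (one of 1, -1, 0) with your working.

1

flip (193377/718367) -> (718367/193377): both odd, 193377 mod 4 = 1, 718367 mod 4 = 3, so the flip contributes +1; sign now +1
(718367/193377): 718367 mod 193377 = 138236, so (718367/193377) = (138236/193377)
factor out 2^2: 138236 = 2^2·34559; with 193377 mod 8 = 1, (2/193377) = +1; sign now +1; continue with (34559/193377)
flip (34559/193377) -> (193377/34559): both odd, 34559 mod 4 = 3, 193377 mod 4 = 1, so the flip contributes +1; sign now +1
(193377/34559): 193377 mod 34559 = 20582, so (193377/34559) = (20582/34559)
factor out 2^1: 20582 = 2^1·10291; with 34559 mod 8 = 7, (2/34559) = +1; sign now +1; continue with (10291/34559)
flip (10291/34559) -> (34559/10291): both odd, 10291 mod 4 = 3, 34559 mod 4 = 3, so the flip contributes -1; sign now -1
(34559/10291): 34559 mod 10291 = 3686, so (34559/10291) = (3686/10291)
factor out 2^1: 3686 = 2^1·1843; with 10291 mod 8 = 3, (2/10291) = -1; sign now +1; continue with (1843/10291)
flip (1843/10291) -> (10291/1843): both odd, 1843 mod 4 = 3, 10291 mod 4 = 3, so the flip contributes -1; sign now -1
(10291/1843): 10291 mod 1843 = 1076, so (10291/1843) = (1076/1843)
factor out 2^2: 1076 = 2^2·269; with 1843 mod 8 = 3, (2/1843) = -1; sign now -1; continue with (269/1843)
flip (269/1843) -> (1843/269): both odd, 269 mod 4 = 1, 1843 mod 4 = 3, so the flip contributes +1; sign now -1
(1843/269): 1843 mod 269 = 229, so (1843/269) = (229/269)
flip (229/269) -> (269/229): both odd, 229 mod 4 = 1, 269 mod 4 = 1, so the flip contributes +1; sign now -1
(269/229): 269 mod 229 = 40, so (269/229) = (40/229)
factor out 2^3: 40 = 2^3·5; with 229 mod 8 = 5, (2/229) = -1; sign now +1; continue with (5/229)
flip (5/229) -> (229/5): both odd, 5 mod 4 = 1, 229 mod 4 = 1, so the flip contributes +1; sign now +1
(229/5): 229 mod 5 = 4, so (229/5) = (4/5)
factor out 2^2: 4 = 2^2·1; with 5 mod 8 = 5, (2/5) = -1; sign now +1; continue with (1/5)
reached (1/5) = 1, so the symbol is +1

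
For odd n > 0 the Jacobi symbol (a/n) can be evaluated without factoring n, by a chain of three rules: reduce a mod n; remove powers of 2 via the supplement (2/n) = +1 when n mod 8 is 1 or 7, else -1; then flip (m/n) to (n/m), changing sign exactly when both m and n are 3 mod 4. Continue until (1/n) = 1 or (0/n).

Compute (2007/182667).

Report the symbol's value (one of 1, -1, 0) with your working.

0

reciprocity: (2007/182667) = -1·(182667/2007) since 2007 mod 4 = 3, 182667 mod 4 = 3; sign now -1
(182667/2007) = (30/2007)   [reduce mod 2007]
30 = 2^1·15; (2/2007) = +1 since 2007 mod 8 = 7, so (30/2007) = (+1)^1·(15/2007); sign now -1
reciprocity: (15/2007) = -1·(2007/15) since 15 mod 4 = 3, 2007 mod 4 = 3; sign now +1
(2007/15) = (12/15)   [reduce mod 15]
12 = 2^2·3; (2/15) = +1 since 15 mod 8 = 7, so (12/15) = (+1)^2·(3/15); sign now +1
reciprocity: (3/15) = -1·(15/3) since 3 mod 4 = 3, 15 mod 4 = 3; sign now -1
(15/3) = (0/3)   [reduce mod 3]
(0/3) = 0   [gcd(a, n) > 1]; final value = 0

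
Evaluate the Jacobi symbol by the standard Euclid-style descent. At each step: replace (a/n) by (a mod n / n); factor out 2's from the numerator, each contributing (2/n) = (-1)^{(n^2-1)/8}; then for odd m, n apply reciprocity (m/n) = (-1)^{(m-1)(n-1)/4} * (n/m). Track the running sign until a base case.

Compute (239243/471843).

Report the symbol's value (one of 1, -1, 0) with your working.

1

flip (239243/471843) -> (471843/239243): both odd, 239243 mod 4 = 3, 471843 mod 4 = 3, so the flip contributes -1; sign now -1
(471843/239243): 471843 mod 239243 = 232600, so (471843/239243) = (232600/239243)
factor out 2^3: 232600 = 2^3·29075; with 239243 mod 8 = 3, (2/239243) = -1; sign now +1; continue with (29075/239243)
flip (29075/239243) -> (239243/29075): both odd, 29075 mod 4 = 3, 239243 mod 4 = 3, so the flip contributes -1; sign now -1
(239243/29075): 239243 mod 29075 = 6643, so (239243/29075) = (6643/29075)
flip (6643/29075) -> (29075/6643): both odd, 6643 mod 4 = 3, 29075 mod 4 = 3, so the flip contributes -1; sign now +1
(29075/6643): 29075 mod 6643 = 2503, so (29075/6643) = (2503/6643)
flip (2503/6643) -> (6643/2503): both odd, 2503 mod 4 = 3, 6643 mod 4 = 3, so the flip contributes -1; sign now -1
(6643/2503): 6643 mod 2503 = 1637, so (6643/2503) = (1637/2503)
flip (1637/2503) -> (2503/1637): both odd, 1637 mod 4 = 1, 2503 mod 4 = 3, so the flip contributes +1; sign now -1
(2503/1637): 2503 mod 1637 = 866, so (2503/1637) = (866/1637)
factor out 2^1: 866 = 2^1·433; with 1637 mod 8 = 5, (2/1637) = -1; sign now +1; continue with (433/1637)
flip (433/1637) -> (1637/433): both odd, 433 mod 4 = 1, 1637 mod 4 = 1, so the flip contributes +1; sign now +1
(1637/433): 1637 mod 433 = 338, so (1637/433) = (338/433)
factor out 2^1: 338 = 2^1·169; with 433 mod 8 = 1, (2/433) = +1; sign now +1; continue with (169/433)
flip (169/433) -> (433/169): both odd, 169 mod 4 = 1, 433 mod 4 = 1, so the flip contributes +1; sign now +1
(433/169): 433 mod 169 = 95, so (433/169) = (95/169)
flip (95/169) -> (169/95): both odd, 95 mod 4 = 3, 169 mod 4 = 1, so the flip contributes +1; sign now +1
(169/95): 169 mod 95 = 74, so (169/95) = (74/95)
factor out 2^1: 74 = 2^1·37; with 95 mod 8 = 7, (2/95) = +1; sign now +1; continue with (37/95)
flip (37/95) -> (95/37): both odd, 37 mod 4 = 1, 95 mod 4 = 3, so the flip contributes +1; sign now +1
(95/37): 95 mod 37 = 21, so (95/37) = (21/37)
flip (21/37) -> (37/21): both odd, 21 mod 4 = 1, 37 mod 4 = 1, so the flip contributes +1; sign now +1
(37/21): 37 mod 21 = 16, so (37/21) = (16/21)
factor out 2^4: 16 = 2^4·1; with 21 mod 8 = 5, (2/21) = -1; sign now +1; continue with (1/21)
reached (1/21) = 1, so the symbol is +1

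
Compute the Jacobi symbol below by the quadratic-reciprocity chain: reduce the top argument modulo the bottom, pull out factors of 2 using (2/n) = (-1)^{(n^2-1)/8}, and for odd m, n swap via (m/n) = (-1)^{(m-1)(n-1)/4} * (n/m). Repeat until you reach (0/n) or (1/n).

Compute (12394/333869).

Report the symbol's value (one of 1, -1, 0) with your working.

12394 = 2^1·6197; (2/333869) = -1 since 333869 mod 8 = 5, so (12394/333869) = (-1)^1·(6197/333869); sign now -1
reciprocity: (6197/333869) = +1·(333869/6197) since 6197 mod 4 = 1, 333869 mod 4 = 1; sign now -1
(333869/6197) = (5428/6197)   [reduce mod 6197]
5428 = 2^2·1357; (2/6197) = -1 since 6197 mod 8 = 5, so (5428/6197) = (-1)^2·(1357/6197); sign now -1
reciprocity: (1357/6197) = +1·(6197/1357) since 1357 mod 4 = 1, 6197 mod 4 = 1; sign now -1
(6197/1357) = (769/1357)   [reduce mod 1357]
reciprocity: (769/1357) = +1·(1357/769) since 769 mod 4 = 1, 1357 mod 4 = 1; sign now -1
(1357/769) = (588/769)   [reduce mod 769]
588 = 2^2·147; (2/769) = +1 since 769 mod 8 = 1, so (588/769) = (+1)^2·(147/769); sign now -1
reciprocity: (147/769) = +1·(769/147) since 147 mod 4 = 3, 769 mod 4 = 1; sign now -1
(769/147) = (34/147)   [reduce mod 147]
34 = 2^1·17; (2/147) = -1 since 147 mod 8 = 3, so (34/147) = (-1)^1·(17/147); sign now +1
reciprocity: (17/147) = +1·(147/17) since 17 mod 4 = 1, 147 mod 4 = 3; sign now +1
(147/17) = (11/17)   [reduce mod 17]
reciprocity: (11/17) = +1·(17/11) since 11 mod 4 = 3, 17 mod 4 = 1; sign now +1
(17/11) = (6/11)   [reduce mod 11]
6 = 2^1·3; (2/11) = -1 since 11 mod 8 = 3, so (6/11) = (-1)^1·(3/11); sign now -1
reciprocity: (3/11) = -1·(11/3) since 3 mod 4 = 3, 11 mod 4 = 3; sign now +1
(11/3) = (2/3)   [reduce mod 3]
2 = 2^1·1; (2/3) = -1 since 3 mod 8 = 3, so (2/3) = (-1)^1·(1/3); sign now -1
(1/3) = 1; final value = sign = -1

-1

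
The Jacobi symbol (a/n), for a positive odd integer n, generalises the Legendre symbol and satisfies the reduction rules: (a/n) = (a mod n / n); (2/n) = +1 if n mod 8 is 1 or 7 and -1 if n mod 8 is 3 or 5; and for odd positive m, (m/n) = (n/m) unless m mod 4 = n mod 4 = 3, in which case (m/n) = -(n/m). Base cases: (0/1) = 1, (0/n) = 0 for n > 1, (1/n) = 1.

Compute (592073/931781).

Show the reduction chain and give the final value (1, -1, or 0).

flip (592073/931781) -> (931781/592073): both odd, 592073 mod 4 = 1, 931781 mod 4 = 1, so the flip contributes +1; sign now +1
(931781/592073): 931781 mod 592073 = 339708, so (931781/592073) = (339708/592073)
factor out 2^2: 339708 = 2^2·84927; with 592073 mod 8 = 1, (2/592073) = +1; sign now +1; continue with (84927/592073)
flip (84927/592073) -> (592073/84927): both odd, 84927 mod 4 = 3, 592073 mod 4 = 1, so the flip contributes +1; sign now +1
(592073/84927): 592073 mod 84927 = 82511, so (592073/84927) = (82511/84927)
flip (82511/84927) -> (84927/82511): both odd, 82511 mod 4 = 3, 84927 mod 4 = 3, so the flip contributes -1; sign now -1
(84927/82511): 84927 mod 82511 = 2416, so (84927/82511) = (2416/82511)
factor out 2^4: 2416 = 2^4·151; with 82511 mod 8 = 7, (2/82511) = +1; sign now -1; continue with (151/82511)
flip (151/82511) -> (82511/151): both odd, 151 mod 4 = 3, 82511 mod 4 = 3, so the flip contributes -1; sign now +1
(82511/151): 82511 mod 151 = 65, so (82511/151) = (65/151)
flip (65/151) -> (151/65): both odd, 65 mod 4 = 1, 151 mod 4 = 3, so the flip contributes +1; sign now +1
(151/65): 151 mod 65 = 21, so (151/65) = (21/65)
flip (21/65) -> (65/21): both odd, 21 mod 4 = 1, 65 mod 4 = 1, so the flip contributes +1; sign now +1
(65/21): 65 mod 21 = 2, so (65/21) = (2/21)
factor out 2^1: 2 = 2^1·1; with 21 mod 8 = 5, (2/21) = -1; sign now -1; continue with (1/21)
reached (1/21) = 1, so the symbol is -1

-1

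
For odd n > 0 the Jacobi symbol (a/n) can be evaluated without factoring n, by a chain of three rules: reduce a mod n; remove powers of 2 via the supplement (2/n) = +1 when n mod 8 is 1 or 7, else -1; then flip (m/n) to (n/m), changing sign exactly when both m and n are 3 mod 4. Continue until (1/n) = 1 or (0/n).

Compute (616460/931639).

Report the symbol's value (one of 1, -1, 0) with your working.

factor out 2^2: 616460 = 2^2·154115; with 931639 mod 8 = 7, (2/931639) = +1; sign now +1; continue with (154115/931639)
flip (154115/931639) -> (931639/154115): both odd, 154115 mod 4 = 3, 931639 mod 4 = 3, so the flip contributes -1; sign now -1
(931639/154115): 931639 mod 154115 = 6949, so (931639/154115) = (6949/154115)
flip (6949/154115) -> (154115/6949): both odd, 6949 mod 4 = 1, 154115 mod 4 = 3, so the flip contributes +1; sign now -1
(154115/6949): 154115 mod 6949 = 1237, so (154115/6949) = (1237/6949)
flip (1237/6949) -> (6949/1237): both odd, 1237 mod 4 = 1, 6949 mod 4 = 1, so the flip contributes +1; sign now -1
(6949/1237): 6949 mod 1237 = 764, so (6949/1237) = (764/1237)
factor out 2^2: 764 = 2^2·191; with 1237 mod 8 = 5, (2/1237) = -1; sign now -1; continue with (191/1237)
flip (191/1237) -> (1237/191): both odd, 191 mod 4 = 3, 1237 mod 4 = 1, so the flip contributes +1; sign now -1
(1237/191): 1237 mod 191 = 91, so (1237/191) = (91/191)
flip (91/191) -> (191/91): both odd, 91 mod 4 = 3, 191 mod 4 = 3, so the flip contributes -1; sign now +1
(191/91): 191 mod 91 = 9, so (191/91) = (9/91)
flip (9/91) -> (91/9): both odd, 9 mod 4 = 1, 91 mod 4 = 3, so the flip contributes +1; sign now +1
(91/9): 91 mod 9 = 1, so (91/9) = (1/9)
reached (1/9) = 1, so the symbol is +1

1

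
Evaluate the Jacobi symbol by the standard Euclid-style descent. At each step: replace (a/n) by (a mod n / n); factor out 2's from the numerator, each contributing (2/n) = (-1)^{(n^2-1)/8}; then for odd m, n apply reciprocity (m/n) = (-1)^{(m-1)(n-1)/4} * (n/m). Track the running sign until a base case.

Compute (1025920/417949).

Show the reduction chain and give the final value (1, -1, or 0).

(1025920/417949) = (190022/417949)   [reduce mod 417949]
190022 = 2^1·95011; (2/417949) = -1 since 417949 mod 8 = 5, so (190022/417949) = (-1)^1·(95011/417949); sign now -1
reciprocity: (95011/417949) = +1·(417949/95011) since 95011 mod 4 = 3, 417949 mod 4 = 1; sign now -1
(417949/95011) = (37905/95011)   [reduce mod 95011]
reciprocity: (37905/95011) = +1·(95011/37905) since 37905 mod 4 = 1, 95011 mod 4 = 3; sign now -1
(95011/37905) = (19201/37905)   [reduce mod 37905]
reciprocity: (19201/37905) = +1·(37905/19201) since 19201 mod 4 = 1, 37905 mod 4 = 1; sign now -1
(37905/19201) = (18704/19201)   [reduce mod 19201]
18704 = 2^4·1169; (2/19201) = +1 since 19201 mod 8 = 1, so (18704/19201) = (+1)^4·(1169/19201); sign now -1
reciprocity: (1169/19201) = +1·(19201/1169) since 1169 mod 4 = 1, 19201 mod 4 = 1; sign now -1
(19201/1169) = (497/1169)   [reduce mod 1169]
reciprocity: (497/1169) = +1·(1169/497) since 497 mod 4 = 1, 1169 mod 4 = 1; sign now -1
(1169/497) = (175/497)   [reduce mod 497]
reciprocity: (175/497) = +1·(497/175) since 175 mod 4 = 3, 497 mod 4 = 1; sign now -1
(497/175) = (147/175)   [reduce mod 175]
reciprocity: (147/175) = -1·(175/147) since 147 mod 4 = 3, 175 mod 4 = 3; sign now +1
(175/147) = (28/147)   [reduce mod 147]
28 = 2^2·7; (2/147) = -1 since 147 mod 8 = 3, so (28/147) = (-1)^2·(7/147); sign now +1
reciprocity: (7/147) = -1·(147/7) since 7 mod 4 = 3, 147 mod 4 = 3; sign now -1
(147/7) = (0/7)   [reduce mod 7]
(0/7) = 0   [gcd(a, n) > 1]; final value = 0

0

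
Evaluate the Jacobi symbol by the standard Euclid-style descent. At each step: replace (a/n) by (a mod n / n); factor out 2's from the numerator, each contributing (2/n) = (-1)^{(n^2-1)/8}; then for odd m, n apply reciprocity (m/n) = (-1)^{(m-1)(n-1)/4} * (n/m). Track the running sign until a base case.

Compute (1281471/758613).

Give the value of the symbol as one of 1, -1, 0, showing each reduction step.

0

(1281471/758613): 1281471 mod 758613 = 522858, so (1281471/758613) = (522858/758613)
factor out 2^1: 522858 = 2^1·261429; with 758613 mod 8 = 5, (2/758613) = -1; sign now -1; continue with (261429/758613)
flip (261429/758613) -> (758613/261429): both odd, 261429 mod 4 = 1, 758613 mod 4 = 1, so the flip contributes +1; sign now -1
(758613/261429): 758613 mod 261429 = 235755, so (758613/261429) = (235755/261429)
flip (235755/261429) -> (261429/235755): both odd, 235755 mod 4 = 3, 261429 mod 4 = 1, so the flip contributes +1; sign now -1
(261429/235755): 261429 mod 235755 = 25674, so (261429/235755) = (25674/235755)
factor out 2^1: 25674 = 2^1·12837; with 235755 mod 8 = 3, (2/235755) = -1; sign now +1; continue with (12837/235755)
flip (12837/235755) -> (235755/12837): both odd, 12837 mod 4 = 1, 235755 mod 4 = 3, so the flip contributes +1; sign now +1
(235755/12837): 235755 mod 12837 = 4689, so (235755/12837) = (4689/12837)
flip (4689/12837) -> (12837/4689): both odd, 4689 mod 4 = 1, 12837 mod 4 = 1, so the flip contributes +1; sign now +1
(12837/4689): 12837 mod 4689 = 3459, so (12837/4689) = (3459/4689)
flip (3459/4689) -> (4689/3459): both odd, 3459 mod 4 = 3, 4689 mod 4 = 1, so the flip contributes +1; sign now +1
(4689/3459): 4689 mod 3459 = 1230, so (4689/3459) = (1230/3459)
factor out 2^1: 1230 = 2^1·615; with 3459 mod 8 = 3, (2/3459) = -1; sign now -1; continue with (615/3459)
flip (615/3459) -> (3459/615): both odd, 615 mod 4 = 3, 3459 mod 4 = 3, so the flip contributes -1; sign now +1
(3459/615): 3459 mod 615 = 384, so (3459/615) = (384/615)
factor out 2^7: 384 = 2^7·3; with 615 mod 8 = 7, (2/615) = +1; sign now +1; continue with (3/615)
flip (3/615) -> (615/3): both odd, 3 mod 4 = 3, 615 mod 4 = 3, so the flip contributes -1; sign now -1
(615/3): 615 mod 3 = 0, so (615/3) = (0/3)
reached (0/3); gcd(a, n) > 1, so (0/3) = 0 and the symbol is 0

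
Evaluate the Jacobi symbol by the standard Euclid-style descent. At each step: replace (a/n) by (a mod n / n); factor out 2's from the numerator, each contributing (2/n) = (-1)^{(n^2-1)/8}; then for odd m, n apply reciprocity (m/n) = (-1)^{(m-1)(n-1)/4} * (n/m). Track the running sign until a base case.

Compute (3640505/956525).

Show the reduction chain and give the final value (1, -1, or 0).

(3640505/956525) = (770930/956525)   [reduce mod 956525]
770930 = 2^1·385465; (2/956525) = -1 since 956525 mod 8 = 5, so (770930/956525) = (-1)^1·(385465/956525); sign now -1
reciprocity: (385465/956525) = +1·(956525/385465) since 385465 mod 4 = 1, 956525 mod 4 = 1; sign now -1
(956525/385465) = (185595/385465)   [reduce mod 385465]
reciprocity: (185595/385465) = +1·(385465/185595) since 185595 mod 4 = 3, 385465 mod 4 = 1; sign now -1
(385465/185595) = (14275/185595)   [reduce mod 185595]
reciprocity: (14275/185595) = -1·(185595/14275) since 14275 mod 4 = 3, 185595 mod 4 = 3; sign now +1
(185595/14275) = (20/14275)   [reduce mod 14275]
20 = 2^2·5; (2/14275) = -1 since 14275 mod 8 = 3, so (20/14275) = (-1)^2·(5/14275); sign now +1
reciprocity: (5/14275) = +1·(14275/5) since 5 mod 4 = 1, 14275 mod 4 = 3; sign now +1
(14275/5) = (0/5)   [reduce mod 5]
(0/5) = 0   [gcd(a, n) > 1]; final value = 0

0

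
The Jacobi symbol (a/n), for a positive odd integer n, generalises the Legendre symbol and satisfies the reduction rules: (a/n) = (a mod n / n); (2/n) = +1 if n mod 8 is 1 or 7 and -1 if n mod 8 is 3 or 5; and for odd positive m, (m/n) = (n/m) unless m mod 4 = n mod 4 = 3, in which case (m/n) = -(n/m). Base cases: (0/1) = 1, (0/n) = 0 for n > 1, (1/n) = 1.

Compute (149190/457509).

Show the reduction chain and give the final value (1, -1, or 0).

0

factor out 2^1: 149190 = 2^1·74595; with 457509 mod 8 = 5, (2/457509) = -1; sign now -1; continue with (74595/457509)
flip (74595/457509) -> (457509/74595): both odd, 74595 mod 4 = 3, 457509 mod 4 = 1, so the flip contributes +1; sign now -1
(457509/74595): 457509 mod 74595 = 9939, so (457509/74595) = (9939/74595)
flip (9939/74595) -> (74595/9939): both odd, 9939 mod 4 = 3, 74595 mod 4 = 3, so the flip contributes -1; sign now +1
(74595/9939): 74595 mod 9939 = 5022, so (74595/9939) = (5022/9939)
factor out 2^1: 5022 = 2^1·2511; with 9939 mod 8 = 3, (2/9939) = -1; sign now -1; continue with (2511/9939)
flip (2511/9939) -> (9939/2511): both odd, 2511 mod 4 = 3, 9939 mod 4 = 3, so the flip contributes -1; sign now +1
(9939/2511): 9939 mod 2511 = 2406, so (9939/2511) = (2406/2511)
factor out 2^1: 2406 = 2^1·1203; with 2511 mod 8 = 7, (2/2511) = +1; sign now +1; continue with (1203/2511)
flip (1203/2511) -> (2511/1203): both odd, 1203 mod 4 = 3, 2511 mod 4 = 3, so the flip contributes -1; sign now -1
(2511/1203): 2511 mod 1203 = 105, so (2511/1203) = (105/1203)
flip (105/1203) -> (1203/105): both odd, 105 mod 4 = 1, 1203 mod 4 = 3, so the flip contributes +1; sign now -1
(1203/105): 1203 mod 105 = 48, so (1203/105) = (48/105)
factor out 2^4: 48 = 2^4·3; with 105 mod 8 = 1, (2/105) = +1; sign now -1; continue with (3/105)
flip (3/105) -> (105/3): both odd, 3 mod 4 = 3, 105 mod 4 = 1, so the flip contributes +1; sign now -1
(105/3): 105 mod 3 = 0, so (105/3) = (0/3)
reached (0/3); gcd(a, n) > 1, so (0/3) = 0 and the symbol is 0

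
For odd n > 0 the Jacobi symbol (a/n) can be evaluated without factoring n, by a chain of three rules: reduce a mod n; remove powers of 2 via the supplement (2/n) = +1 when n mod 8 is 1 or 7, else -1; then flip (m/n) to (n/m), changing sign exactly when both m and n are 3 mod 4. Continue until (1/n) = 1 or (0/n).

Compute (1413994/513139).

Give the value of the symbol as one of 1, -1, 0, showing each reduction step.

1

(1413994/513139): 1413994 mod 513139 = 387716, so (1413994/513139) = (387716/513139)
factor out 2^2: 387716 = 2^2·96929; with 513139 mod 8 = 3, (2/513139) = -1; sign now +1; continue with (96929/513139)
flip (96929/513139) -> (513139/96929): both odd, 96929 mod 4 = 1, 513139 mod 4 = 3, so the flip contributes +1; sign now +1
(513139/96929): 513139 mod 96929 = 28494, so (513139/96929) = (28494/96929)
factor out 2^1: 28494 = 2^1·14247; with 96929 mod 8 = 1, (2/96929) = +1; sign now +1; continue with (14247/96929)
flip (14247/96929) -> (96929/14247): both odd, 14247 mod 4 = 3, 96929 mod 4 = 1, so the flip contributes +1; sign now +1
(96929/14247): 96929 mod 14247 = 11447, so (96929/14247) = (11447/14247)
flip (11447/14247) -> (14247/11447): both odd, 11447 mod 4 = 3, 14247 mod 4 = 3, so the flip contributes -1; sign now -1
(14247/11447): 14247 mod 11447 = 2800, so (14247/11447) = (2800/11447)
factor out 2^4: 2800 = 2^4·175; with 11447 mod 8 = 7, (2/11447) = +1; sign now -1; continue with (175/11447)
flip (175/11447) -> (11447/175): both odd, 175 mod 4 = 3, 11447 mod 4 = 3, so the flip contributes -1; sign now +1
(11447/175): 11447 mod 175 = 72, so (11447/175) = (72/175)
factor out 2^3: 72 = 2^3·9; with 175 mod 8 = 7, (2/175) = +1; sign now +1; continue with (9/175)
flip (9/175) -> (175/9): both odd, 9 mod 4 = 1, 175 mod 4 = 3, so the flip contributes +1; sign now +1
(175/9): 175 mod 9 = 4, so (175/9) = (4/9)
factor out 2^2: 4 = 2^2·1; with 9 mod 8 = 1, (2/9) = +1; sign now +1; continue with (1/9)
reached (1/9) = 1, so the symbol is +1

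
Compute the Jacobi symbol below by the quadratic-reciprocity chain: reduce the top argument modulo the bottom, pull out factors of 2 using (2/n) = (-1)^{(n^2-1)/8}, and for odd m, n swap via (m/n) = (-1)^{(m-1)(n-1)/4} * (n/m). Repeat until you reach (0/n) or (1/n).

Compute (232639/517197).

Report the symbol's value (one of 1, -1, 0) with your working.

reciprocity: (232639/517197) = +1·(517197/232639) since 232639 mod 4 = 3, 517197 mod 4 = 1; sign now +1
(517197/232639) = (51919/232639)   [reduce mod 232639]
reciprocity: (51919/232639) = -1·(232639/51919) since 51919 mod 4 = 3, 232639 mod 4 = 3; sign now -1
(232639/51919) = (24963/51919)   [reduce mod 51919]
reciprocity: (24963/51919) = -1·(51919/24963) since 24963 mod 4 = 3, 51919 mod 4 = 3; sign now +1
(51919/24963) = (1993/24963)   [reduce mod 24963]
reciprocity: (1993/24963) = +1·(24963/1993) since 1993 mod 4 = 1, 24963 mod 4 = 3; sign now +1
(24963/1993) = (1047/1993)   [reduce mod 1993]
reciprocity: (1047/1993) = +1·(1993/1047) since 1047 mod 4 = 3, 1993 mod 4 = 1; sign now +1
(1993/1047) = (946/1047)   [reduce mod 1047]
946 = 2^1·473; (2/1047) = +1 since 1047 mod 8 = 7, so (946/1047) = (+1)^1·(473/1047); sign now +1
reciprocity: (473/1047) = +1·(1047/473) since 473 mod 4 = 1, 1047 mod 4 = 3; sign now +1
(1047/473) = (101/473)   [reduce mod 473]
reciprocity: (101/473) = +1·(473/101) since 101 mod 4 = 1, 473 mod 4 = 1; sign now +1
(473/101) = (69/101)   [reduce mod 101]
reciprocity: (69/101) = +1·(101/69) since 69 mod 4 = 1, 101 mod 4 = 1; sign now +1
(101/69) = (32/69)   [reduce mod 69]
32 = 2^5·1; (2/69) = -1 since 69 mod 8 = 5, so (32/69) = (-1)^5·(1/69); sign now -1
(1/69) = 1; final value = sign = -1

-1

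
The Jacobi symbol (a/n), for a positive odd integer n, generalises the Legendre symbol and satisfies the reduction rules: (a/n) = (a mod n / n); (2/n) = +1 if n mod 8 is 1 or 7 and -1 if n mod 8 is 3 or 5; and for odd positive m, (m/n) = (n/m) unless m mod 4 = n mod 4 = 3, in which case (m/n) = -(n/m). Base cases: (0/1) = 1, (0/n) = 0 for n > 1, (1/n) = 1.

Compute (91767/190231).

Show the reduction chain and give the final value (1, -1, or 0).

flip (91767/190231) -> (190231/91767): both odd, 91767 mod 4 = 3, 190231 mod 4 = 3, so the flip contributes -1; sign now -1
(190231/91767): 190231 mod 91767 = 6697, so (190231/91767) = (6697/91767)
flip (6697/91767) -> (91767/6697): both odd, 6697 mod 4 = 1, 91767 mod 4 = 3, so the flip contributes +1; sign now -1
(91767/6697): 91767 mod 6697 = 4706, so (91767/6697) = (4706/6697)
factor out 2^1: 4706 = 2^1·2353; with 6697 mod 8 = 1, (2/6697) = +1; sign now -1; continue with (2353/6697)
flip (2353/6697) -> (6697/2353): both odd, 2353 mod 4 = 1, 6697 mod 4 = 1, so the flip contributes +1; sign now -1
(6697/2353): 6697 mod 2353 = 1991, so (6697/2353) = (1991/2353)
flip (1991/2353) -> (2353/1991): both odd, 1991 mod 4 = 3, 2353 mod 4 = 1, so the flip contributes +1; sign now -1
(2353/1991): 2353 mod 1991 = 362, so (2353/1991) = (362/1991)
factor out 2^1: 362 = 2^1·181; with 1991 mod 8 = 7, (2/1991) = +1; sign now -1; continue with (181/1991)
flip (181/1991) -> (1991/181): both odd, 181 mod 4 = 1, 1991 mod 4 = 3, so the flip contributes +1; sign now -1
(1991/181): 1991 mod 181 = 0, so (1991/181) = (0/181)
reached (0/181); gcd(a, n) > 1, so (0/181) = 0 and the symbol is 0

0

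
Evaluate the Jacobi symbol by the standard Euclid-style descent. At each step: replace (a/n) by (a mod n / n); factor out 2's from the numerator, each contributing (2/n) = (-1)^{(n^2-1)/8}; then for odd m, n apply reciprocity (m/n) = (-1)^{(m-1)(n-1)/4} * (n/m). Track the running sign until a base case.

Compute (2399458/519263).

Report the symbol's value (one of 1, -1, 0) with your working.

1

(2399458/519263): 2399458 mod 519263 = 322406, so (2399458/519263) = (322406/519263)
factor out 2^1: 322406 = 2^1·161203; with 519263 mod 8 = 7, (2/519263) = +1; sign now +1; continue with (161203/519263)
flip (161203/519263) -> (519263/161203): both odd, 161203 mod 4 = 3, 519263 mod 4 = 3, so the flip contributes -1; sign now -1
(519263/161203): 519263 mod 161203 = 35654, so (519263/161203) = (35654/161203)
factor out 2^1: 35654 = 2^1·17827; with 161203 mod 8 = 3, (2/161203) = -1; sign now +1; continue with (17827/161203)
flip (17827/161203) -> (161203/17827): both odd, 17827 mod 4 = 3, 161203 mod 4 = 3, so the flip contributes -1; sign now -1
(161203/17827): 161203 mod 17827 = 760, so (161203/17827) = (760/17827)
factor out 2^3: 760 = 2^3·95; with 17827 mod 8 = 3, (2/17827) = -1; sign now +1; continue with (95/17827)
flip (95/17827) -> (17827/95): both odd, 95 mod 4 = 3, 17827 mod 4 = 3, so the flip contributes -1; sign now -1
(17827/95): 17827 mod 95 = 62, so (17827/95) = (62/95)
factor out 2^1: 62 = 2^1·31; with 95 mod 8 = 7, (2/95) = +1; sign now -1; continue with (31/95)
flip (31/95) -> (95/31): both odd, 31 mod 4 = 3, 95 mod 4 = 3, so the flip contributes -1; sign now +1
(95/31): 95 mod 31 = 2, so (95/31) = (2/31)
factor out 2^1: 2 = 2^1·1; with 31 mod 8 = 7, (2/31) = +1; sign now +1; continue with (1/31)
reached (1/31) = 1, so the symbol is +1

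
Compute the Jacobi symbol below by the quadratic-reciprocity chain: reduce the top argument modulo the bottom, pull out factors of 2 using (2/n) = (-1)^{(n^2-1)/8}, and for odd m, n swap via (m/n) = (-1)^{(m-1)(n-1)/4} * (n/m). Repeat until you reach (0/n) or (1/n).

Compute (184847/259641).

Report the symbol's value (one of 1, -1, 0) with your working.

1

flip (184847/259641) -> (259641/184847): both odd, 184847 mod 4 = 3, 259641 mod 4 = 1, so the flip contributes +1; sign now +1
(259641/184847): 259641 mod 184847 = 74794, so (259641/184847) = (74794/184847)
factor out 2^1: 74794 = 2^1·37397; with 184847 mod 8 = 7, (2/184847) = +1; sign now +1; continue with (37397/184847)
flip (37397/184847) -> (184847/37397): both odd, 37397 mod 4 = 1, 184847 mod 4 = 3, so the flip contributes +1; sign now +1
(184847/37397): 184847 mod 37397 = 35259, so (184847/37397) = (35259/37397)
flip (35259/37397) -> (37397/35259): both odd, 35259 mod 4 = 3, 37397 mod 4 = 1, so the flip contributes +1; sign now +1
(37397/35259): 37397 mod 35259 = 2138, so (37397/35259) = (2138/35259)
factor out 2^1: 2138 = 2^1·1069; with 35259 mod 8 = 3, (2/35259) = -1; sign now -1; continue with (1069/35259)
flip (1069/35259) -> (35259/1069): both odd, 1069 mod 4 = 1, 35259 mod 4 = 3, so the flip contributes +1; sign now -1
(35259/1069): 35259 mod 1069 = 1051, so (35259/1069) = (1051/1069)
flip (1051/1069) -> (1069/1051): both odd, 1051 mod 4 = 3, 1069 mod 4 = 1, so the flip contributes +1; sign now -1
(1069/1051): 1069 mod 1051 = 18, so (1069/1051) = (18/1051)
factor out 2^1: 18 = 2^1·9; with 1051 mod 8 = 3, (2/1051) = -1; sign now +1; continue with (9/1051)
flip (9/1051) -> (1051/9): both odd, 9 mod 4 = 1, 1051 mod 4 = 3, so the flip contributes +1; sign now +1
(1051/9): 1051 mod 9 = 7, so (1051/9) = (7/9)
flip (7/9) -> (9/7): both odd, 7 mod 4 = 3, 9 mod 4 = 1, so the flip contributes +1; sign now +1
(9/7): 9 mod 7 = 2, so (9/7) = (2/7)
factor out 2^1: 2 = 2^1·1; with 7 mod 8 = 7, (2/7) = +1; sign now +1; continue with (1/7)
reached (1/7) = 1, so the symbol is +1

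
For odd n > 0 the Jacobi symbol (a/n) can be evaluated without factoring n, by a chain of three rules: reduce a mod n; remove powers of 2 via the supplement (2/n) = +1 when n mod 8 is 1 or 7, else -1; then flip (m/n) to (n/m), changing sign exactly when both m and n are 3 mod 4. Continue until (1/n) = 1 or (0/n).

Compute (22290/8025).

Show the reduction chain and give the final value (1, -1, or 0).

(22290/8025) = (6240/8025)   [reduce mod 8025]
6240 = 2^5·195; (2/8025) = +1 since 8025 mod 8 = 1, so (6240/8025) = (+1)^5·(195/8025); sign now +1
reciprocity: (195/8025) = +1·(8025/195) since 195 mod 4 = 3, 8025 mod 4 = 1; sign now +1
(8025/195) = (30/195)   [reduce mod 195]
30 = 2^1·15; (2/195) = -1 since 195 mod 8 = 3, so (30/195) = (-1)^1·(15/195); sign now -1
reciprocity: (15/195) = -1·(195/15) since 15 mod 4 = 3, 195 mod 4 = 3; sign now +1
(195/15) = (0/15)   [reduce mod 15]
(0/15) = 0   [gcd(a, n) > 1]; final value = 0

0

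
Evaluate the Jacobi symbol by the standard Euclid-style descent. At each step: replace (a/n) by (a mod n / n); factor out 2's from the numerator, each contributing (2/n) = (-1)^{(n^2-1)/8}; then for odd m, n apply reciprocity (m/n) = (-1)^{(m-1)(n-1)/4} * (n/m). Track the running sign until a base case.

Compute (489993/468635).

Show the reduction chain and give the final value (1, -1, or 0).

-1

(489993/468635) = (21358/468635)   [reduce mod 468635]
21358 = 2^1·10679; (2/468635) = -1 since 468635 mod 8 = 3, so (21358/468635) = (-1)^1·(10679/468635); sign now -1
reciprocity: (10679/468635) = -1·(468635/10679) since 10679 mod 4 = 3, 468635 mod 4 = 3; sign now +1
(468635/10679) = (9438/10679)   [reduce mod 10679]
9438 = 2^1·4719; (2/10679) = +1 since 10679 mod 8 = 7, so (9438/10679) = (+1)^1·(4719/10679); sign now +1
reciprocity: (4719/10679) = -1·(10679/4719) since 4719 mod 4 = 3, 10679 mod 4 = 3; sign now -1
(10679/4719) = (1241/4719)   [reduce mod 4719]
reciprocity: (1241/4719) = +1·(4719/1241) since 1241 mod 4 = 1, 4719 mod 4 = 3; sign now -1
(4719/1241) = (996/1241)   [reduce mod 1241]
996 = 2^2·249; (2/1241) = +1 since 1241 mod 8 = 1, so (996/1241) = (+1)^2·(249/1241); sign now -1
reciprocity: (249/1241) = +1·(1241/249) since 249 mod 4 = 1, 1241 mod 4 = 1; sign now -1
(1241/249) = (245/249)   [reduce mod 249]
reciprocity: (245/249) = +1·(249/245) since 245 mod 4 = 1, 249 mod 4 = 1; sign now -1
(249/245) = (4/245)   [reduce mod 245]
4 = 2^2·1; (2/245) = -1 since 245 mod 8 = 5, so (4/245) = (-1)^2·(1/245); sign now -1
(1/245) = 1; final value = sign = -1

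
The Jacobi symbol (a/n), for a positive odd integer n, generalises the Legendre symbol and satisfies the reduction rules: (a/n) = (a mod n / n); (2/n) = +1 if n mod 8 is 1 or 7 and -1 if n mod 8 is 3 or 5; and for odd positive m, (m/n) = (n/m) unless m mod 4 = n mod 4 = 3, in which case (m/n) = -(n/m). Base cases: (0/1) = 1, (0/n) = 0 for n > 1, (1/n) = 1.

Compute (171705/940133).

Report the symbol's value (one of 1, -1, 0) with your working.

reciprocity: (171705/940133) = +1·(940133/171705) since 171705 mod 4 = 1, 940133 mod 4 = 1; sign now +1
(940133/171705) = (81608/171705)   [reduce mod 171705]
81608 = 2^3·10201; (2/171705) = +1 since 171705 mod 8 = 1, so (81608/171705) = (+1)^3·(10201/171705); sign now +1
reciprocity: (10201/171705) = +1·(171705/10201) since 10201 mod 4 = 1, 171705 mod 4 = 1; sign now +1
(171705/10201) = (8489/10201)   [reduce mod 10201]
reciprocity: (8489/10201) = +1·(10201/8489) since 8489 mod 4 = 1, 10201 mod 4 = 1; sign now +1
(10201/8489) = (1712/8489)   [reduce mod 8489]
1712 = 2^4·107; (2/8489) = +1 since 8489 mod 8 = 1, so (1712/8489) = (+1)^4·(107/8489); sign now +1
reciprocity: (107/8489) = +1·(8489/107) since 107 mod 4 = 3, 8489 mod 4 = 1; sign now +1
(8489/107) = (36/107)   [reduce mod 107]
36 = 2^2·9; (2/107) = -1 since 107 mod 8 = 3, so (36/107) = (-1)^2·(9/107); sign now +1
reciprocity: (9/107) = +1·(107/9) since 9 mod 4 = 1, 107 mod 4 = 3; sign now +1
(107/9) = (8/9)   [reduce mod 9]
8 = 2^3·1; (2/9) = +1 since 9 mod 8 = 1, so (8/9) = (+1)^3·(1/9); sign now +1
(1/9) = 1; final value = sign = +1

1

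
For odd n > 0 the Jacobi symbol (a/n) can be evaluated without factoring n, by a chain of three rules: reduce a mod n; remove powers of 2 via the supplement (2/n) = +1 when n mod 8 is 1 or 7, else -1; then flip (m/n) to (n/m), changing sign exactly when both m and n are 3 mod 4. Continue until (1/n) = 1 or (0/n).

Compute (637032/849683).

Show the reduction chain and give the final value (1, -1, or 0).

637032 = 2^3·79629; (2/849683) = -1 since 849683 mod 8 = 3, so (637032/849683) = (-1)^3·(79629/849683); sign now -1
reciprocity: (79629/849683) = +1·(849683/79629) since 79629 mod 4 = 1, 849683 mod 4 = 3; sign now -1
(849683/79629) = (53393/79629)   [reduce mod 79629]
reciprocity: (53393/79629) = +1·(79629/53393) since 53393 mod 4 = 1, 79629 mod 4 = 1; sign now -1
(79629/53393) = (26236/53393)   [reduce mod 53393]
26236 = 2^2·6559; (2/53393) = +1 since 53393 mod 8 = 1, so (26236/53393) = (+1)^2·(6559/53393); sign now -1
reciprocity: (6559/53393) = +1·(53393/6559) since 6559 mod 4 = 3, 53393 mod 4 = 1; sign now -1
(53393/6559) = (921/6559)   [reduce mod 6559]
reciprocity: (921/6559) = +1·(6559/921) since 921 mod 4 = 1, 6559 mod 4 = 3; sign now -1
(6559/921) = (112/921)   [reduce mod 921]
112 = 2^4·7; (2/921) = +1 since 921 mod 8 = 1, so (112/921) = (+1)^4·(7/921); sign now -1
reciprocity: (7/921) = +1·(921/7) since 7 mod 4 = 3, 921 mod 4 = 1; sign now -1
(921/7) = (4/7)   [reduce mod 7]
4 = 2^2·1; (2/7) = +1 since 7 mod 8 = 7, so (4/7) = (+1)^2·(1/7); sign now -1
(1/7) = 1; final value = sign = -1

-1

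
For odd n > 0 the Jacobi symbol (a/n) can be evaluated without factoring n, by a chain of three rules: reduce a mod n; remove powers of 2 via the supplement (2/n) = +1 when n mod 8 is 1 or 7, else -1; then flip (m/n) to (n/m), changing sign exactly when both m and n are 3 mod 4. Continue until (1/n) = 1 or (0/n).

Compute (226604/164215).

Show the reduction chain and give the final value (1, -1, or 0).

-1

(226604/164215): 226604 mod 164215 = 62389, so (226604/164215) = (62389/164215)
flip (62389/164215) -> (164215/62389): both odd, 62389 mod 4 = 1, 164215 mod 4 = 3, so the flip contributes +1; sign now +1
(164215/62389): 164215 mod 62389 = 39437, so (164215/62389) = (39437/62389)
flip (39437/62389) -> (62389/39437): both odd, 39437 mod 4 = 1, 62389 mod 4 = 1, so the flip contributes +1; sign now +1
(62389/39437): 62389 mod 39437 = 22952, so (62389/39437) = (22952/39437)
factor out 2^3: 22952 = 2^3·2869; with 39437 mod 8 = 5, (2/39437) = -1; sign now -1; continue with (2869/39437)
flip (2869/39437) -> (39437/2869): both odd, 2869 mod 4 = 1, 39437 mod 4 = 1, so the flip contributes +1; sign now -1
(39437/2869): 39437 mod 2869 = 2140, so (39437/2869) = (2140/2869)
factor out 2^2: 2140 = 2^2·535; with 2869 mod 8 = 5, (2/2869) = -1; sign now -1; continue with (535/2869)
flip (535/2869) -> (2869/535): both odd, 535 mod 4 = 3, 2869 mod 4 = 1, so the flip contributes +1; sign now -1
(2869/535): 2869 mod 535 = 194, so (2869/535) = (194/535)
factor out 2^1: 194 = 2^1·97; with 535 mod 8 = 7, (2/535) = +1; sign now -1; continue with (97/535)
flip (97/535) -> (535/97): both odd, 97 mod 4 = 1, 535 mod 4 = 3, so the flip contributes +1; sign now -1
(535/97): 535 mod 97 = 50, so (535/97) = (50/97)
factor out 2^1: 50 = 2^1·25; with 97 mod 8 = 1, (2/97) = +1; sign now -1; continue with (25/97)
flip (25/97) -> (97/25): both odd, 25 mod 4 = 1, 97 mod 4 = 1, so the flip contributes +1; sign now -1
(97/25): 97 mod 25 = 22, so (97/25) = (22/25)
factor out 2^1: 22 = 2^1·11; with 25 mod 8 = 1, (2/25) = +1; sign now -1; continue with (11/25)
flip (11/25) -> (25/11): both odd, 11 mod 4 = 3, 25 mod 4 = 1, so the flip contributes +1; sign now -1
(25/11): 25 mod 11 = 3, so (25/11) = (3/11)
flip (3/11) -> (11/3): both odd, 3 mod 4 = 3, 11 mod 4 = 3, so the flip contributes -1; sign now +1
(11/3): 11 mod 3 = 2, so (11/3) = (2/3)
factor out 2^1: 2 = 2^1·1; with 3 mod 8 = 3, (2/3) = -1; sign now -1; continue with (1/3)
reached (1/3) = 1, so the symbol is -1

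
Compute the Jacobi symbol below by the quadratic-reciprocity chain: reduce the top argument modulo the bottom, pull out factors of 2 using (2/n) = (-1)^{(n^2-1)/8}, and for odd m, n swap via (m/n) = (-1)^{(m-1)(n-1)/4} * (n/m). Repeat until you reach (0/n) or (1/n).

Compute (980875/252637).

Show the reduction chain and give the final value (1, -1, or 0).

0

(980875/252637) = (222964/252637)   [reduce mod 252637]
222964 = 2^2·55741; (2/252637) = -1 since 252637 mod 8 = 5, so (222964/252637) = (-1)^2·(55741/252637); sign now +1
reciprocity: (55741/252637) = +1·(252637/55741) since 55741 mod 4 = 1, 252637 mod 4 = 1; sign now +1
(252637/55741) = (29673/55741)   [reduce mod 55741]
reciprocity: (29673/55741) = +1·(55741/29673) since 29673 mod 4 = 1, 55741 mod 4 = 1; sign now +1
(55741/29673) = (26068/29673)   [reduce mod 29673]
26068 = 2^2·6517; (2/29673) = +1 since 29673 mod 8 = 1, so (26068/29673) = (+1)^2·(6517/29673); sign now +1
reciprocity: (6517/29673) = +1·(29673/6517) since 6517 mod 4 = 1, 29673 mod 4 = 1; sign now +1
(29673/6517) = (3605/6517)   [reduce mod 6517]
reciprocity: (3605/6517) = +1·(6517/3605) since 3605 mod 4 = 1, 6517 mod 4 = 1; sign now +1
(6517/3605) = (2912/3605)   [reduce mod 3605]
2912 = 2^5·91; (2/3605) = -1 since 3605 mod 8 = 5, so (2912/3605) = (-1)^5·(91/3605); sign now -1
reciprocity: (91/3605) = +1·(3605/91) since 91 mod 4 = 3, 3605 mod 4 = 1; sign now -1
(3605/91) = (56/91)   [reduce mod 91]
56 = 2^3·7; (2/91) = -1 since 91 mod 8 = 3, so (56/91) = (-1)^3·(7/91); sign now +1
reciprocity: (7/91) = -1·(91/7) since 7 mod 4 = 3, 91 mod 4 = 3; sign now -1
(91/7) = (0/7)   [reduce mod 7]
(0/7) = 0   [gcd(a, n) > 1]; final value = 0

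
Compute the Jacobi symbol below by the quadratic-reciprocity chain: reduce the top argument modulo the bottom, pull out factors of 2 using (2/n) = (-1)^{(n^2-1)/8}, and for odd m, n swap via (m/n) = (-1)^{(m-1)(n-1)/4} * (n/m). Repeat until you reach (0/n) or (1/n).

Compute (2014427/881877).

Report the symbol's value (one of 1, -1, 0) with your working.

1

(2014427/881877) = (250673/881877)   [reduce mod 881877]
reciprocity: (250673/881877) = +1·(881877/250673) since 250673 mod 4 = 1, 881877 mod 4 = 1; sign now +1
(881877/250673) = (129858/250673)   [reduce mod 250673]
129858 = 2^1·64929; (2/250673) = +1 since 250673 mod 8 = 1, so (129858/250673) = (+1)^1·(64929/250673); sign now +1
reciprocity: (64929/250673) = +1·(250673/64929) since 64929 mod 4 = 1, 250673 mod 4 = 1; sign now +1
(250673/64929) = (55886/64929)   [reduce mod 64929]
55886 = 2^1·27943; (2/64929) = +1 since 64929 mod 8 = 1, so (55886/64929) = (+1)^1·(27943/64929); sign now +1
reciprocity: (27943/64929) = +1·(64929/27943) since 27943 mod 4 = 3, 64929 mod 4 = 1; sign now +1
(64929/27943) = (9043/27943)   [reduce mod 27943]
reciprocity: (9043/27943) = -1·(27943/9043) since 9043 mod 4 = 3, 27943 mod 4 = 3; sign now -1
(27943/9043) = (814/9043)   [reduce mod 9043]
814 = 2^1·407; (2/9043) = -1 since 9043 mod 8 = 3, so (814/9043) = (-1)^1·(407/9043); sign now +1
reciprocity: (407/9043) = -1·(9043/407) since 407 mod 4 = 3, 9043 mod 4 = 3; sign now -1
(9043/407) = (89/407)   [reduce mod 407]
reciprocity: (89/407) = +1·(407/89) since 89 mod 4 = 1, 407 mod 4 = 3; sign now -1
(407/89) = (51/89)   [reduce mod 89]
reciprocity: (51/89) = +1·(89/51) since 51 mod 4 = 3, 89 mod 4 = 1; sign now -1
(89/51) = (38/51)   [reduce mod 51]
38 = 2^1·19; (2/51) = -1 since 51 mod 8 = 3, so (38/51) = (-1)^1·(19/51); sign now +1
reciprocity: (19/51) = -1·(51/19) since 19 mod 4 = 3, 51 mod 4 = 3; sign now -1
(51/19) = (13/19)   [reduce mod 19]
reciprocity: (13/19) = +1·(19/13) since 13 mod 4 = 1, 19 mod 4 = 3; sign now -1
(19/13) = (6/13)   [reduce mod 13]
6 = 2^1·3; (2/13) = -1 since 13 mod 8 = 5, so (6/13) = (-1)^1·(3/13); sign now +1
reciprocity: (3/13) = +1·(13/3) since 3 mod 4 = 3, 13 mod 4 = 1; sign now +1
(13/3) = (1/3)   [reduce mod 3]
(1/3) = 1; final value = sign = +1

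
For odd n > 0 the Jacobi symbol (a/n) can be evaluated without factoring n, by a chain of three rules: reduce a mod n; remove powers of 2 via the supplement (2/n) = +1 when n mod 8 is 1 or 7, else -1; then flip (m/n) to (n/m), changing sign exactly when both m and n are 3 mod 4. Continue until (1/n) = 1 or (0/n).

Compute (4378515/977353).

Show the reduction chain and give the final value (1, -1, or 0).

-1

(4378515/977353): 4378515 mod 977353 = 469103, so (4378515/977353) = (469103/977353)
flip (469103/977353) -> (977353/469103): both odd, 469103 mod 4 = 3, 977353 mod 4 = 1, so the flip contributes +1; sign now +1
(977353/469103): 977353 mod 469103 = 39147, so (977353/469103) = (39147/469103)
flip (39147/469103) -> (469103/39147): both odd, 39147 mod 4 = 3, 469103 mod 4 = 3, so the flip contributes -1; sign now -1
(469103/39147): 469103 mod 39147 = 38486, so (469103/39147) = (38486/39147)
factor out 2^1: 38486 = 2^1·19243; with 39147 mod 8 = 3, (2/39147) = -1; sign now +1; continue with (19243/39147)
flip (19243/39147) -> (39147/19243): both odd, 19243 mod 4 = 3, 39147 mod 4 = 3, so the flip contributes -1; sign now -1
(39147/19243): 39147 mod 19243 = 661, so (39147/19243) = (661/19243)
flip (661/19243) -> (19243/661): both odd, 661 mod 4 = 1, 19243 mod 4 = 3, so the flip contributes +1; sign now -1
(19243/661): 19243 mod 661 = 74, so (19243/661) = (74/661)
factor out 2^1: 74 = 2^1·37; with 661 mod 8 = 5, (2/661) = -1; sign now +1; continue with (37/661)
flip (37/661) -> (661/37): both odd, 37 mod 4 = 1, 661 mod 4 = 1, so the flip contributes +1; sign now +1
(661/37): 661 mod 37 = 32, so (661/37) = (32/37)
factor out 2^5: 32 = 2^5·1; with 37 mod 8 = 5, (2/37) = -1; sign now -1; continue with (1/37)
reached (1/37) = 1, so the symbol is -1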